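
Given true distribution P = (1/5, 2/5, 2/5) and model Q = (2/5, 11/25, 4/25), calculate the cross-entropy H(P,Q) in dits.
0.5406 dits

Cross-entropy: H(P,Q) = -Σ p(x) log q(x)

Alternatively: H(P,Q) = H(P) + D_KL(P||Q)
H(P) = 0.4581 dits
D_KL(P||Q) = 0.0824 dits

H(P,Q) = 0.4581 + 0.0824 = 0.5406 dits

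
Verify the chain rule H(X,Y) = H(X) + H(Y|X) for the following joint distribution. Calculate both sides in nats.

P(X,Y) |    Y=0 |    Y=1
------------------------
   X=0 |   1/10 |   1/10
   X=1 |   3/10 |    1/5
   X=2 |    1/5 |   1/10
H(X,Y) = 1.6957, H(X) = 1.0297, H(Y|X) = 0.6661 (all in nats)

Chain rule: H(X,Y) = H(X) + H(Y|X)

Left side — joint entropy directly:
H(X,Y) = -Σ p(x,y) log p(x,y) = 1.6957 nats

Right side — compute H(Y|X) from the conditional distributions:
P(X) = (1/5, 1/2, 3/10), so H(X) = 1.0297 nats
H(Y|X) = Σ_x P(X=x) · H(Y|X=x):
  P(Y|X=0) = (1/2, 1/2), H(Y|X=0) = 0.6931, weight P(X=0) = 1/5
  P(Y|X=1) = (3/5, 2/5), H(Y|X=1) = 0.6730, weight P(X=1) = 1/2
  P(Y|X=2) = (2/3, 1/3), H(Y|X=2) = 0.6365, weight P(X=2) = 3/10
H(Y|X) = 0.6661 nats

H(X) + H(Y|X) = 1.0297 + 0.6661 = 1.6957 nats

Both sides equal 1.6957 nats. ✓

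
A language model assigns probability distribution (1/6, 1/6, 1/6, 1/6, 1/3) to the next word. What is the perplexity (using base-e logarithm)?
4.7622

Perplexity is e^H (or exp(H) for natural log).

First, H = -Σ p log p = 1.5607 nats
Perplexity = e^1.5607 = 4.7622

Interpretation: The model's uncertainty is equivalent to choosing uniformly among 4.8 options.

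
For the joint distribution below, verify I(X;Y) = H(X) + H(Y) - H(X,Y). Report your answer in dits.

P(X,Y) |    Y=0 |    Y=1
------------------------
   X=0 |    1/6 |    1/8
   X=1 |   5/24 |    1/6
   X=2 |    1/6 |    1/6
I(X;Y) = 0.0008 dits

Mutual information has multiple equivalent forms:
- I(X;Y) = H(X) - H(X|Y)
- I(X;Y) = H(Y) - H(Y|X)
- I(X;Y) = H(X) + H(Y) - H(X,Y)

Computing all quantities:
H(X) = 0.4749, H(Y) = 0.2995, H(X,Y) = 0.7736
H(X|Y) = 0.4741, H(Y|X) = 0.2987

Verification:
H(X) - H(X|Y) = 0.4749 - 0.4741 = 0.0008
H(Y) - H(Y|X) = 0.2995 - 0.2987 = 0.0008
H(X) + H(Y) - H(X,Y) = 0.4749 + 0.2995 - 0.7736 = 0.0008

All forms give I(X;Y) = 0.0008 dits. ✓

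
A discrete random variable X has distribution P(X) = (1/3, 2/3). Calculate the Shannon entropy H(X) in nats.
0.6365 nats

Shannon entropy is H(X) = -Σ p(x) log p(x).

For P = (1/3, 2/3):
H = -1/3 × log_e(1/3) -2/3 × log_e(2/3)
H = 0.6365 nats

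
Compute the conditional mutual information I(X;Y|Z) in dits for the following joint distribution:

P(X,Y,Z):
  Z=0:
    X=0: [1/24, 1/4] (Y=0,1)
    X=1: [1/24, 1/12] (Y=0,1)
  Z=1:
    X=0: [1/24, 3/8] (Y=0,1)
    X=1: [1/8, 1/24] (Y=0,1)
0.0561 dits

Conditional mutual information: I(X;Y|Z) = H(X|Z) + H(Y|Z) - H(X,Y|Z)

H(Z) = 0.2950
H(X,Z) = 0.5571 → H(X|Z) = 0.2621
H(Y,Z) = 0.5371 → H(Y|Z) = 0.2421
H(X,Y,Z) = 0.7431 → H(X,Y|Z) = 0.4481

I(X;Y|Z) = 0.2621 + 0.2421 - 0.4481 = 0.0561 dits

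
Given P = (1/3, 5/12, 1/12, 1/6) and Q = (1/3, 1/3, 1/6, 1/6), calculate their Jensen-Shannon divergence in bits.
0.0136 bits

Jensen-Shannon divergence is:
JSD(P||Q) = 0.5 × D_KL(P||M) + 0.5 × D_KL(Q||M)
where M = 0.5 × (P + Q) is the mixture distribution.

M = 0.5 × (1/3, 5/12, 1/12, 1/6) + 0.5 × (1/3, 1/3, 1/6, 1/6) = (1/3, 3/8, 1/8, 1/6)

D_KL(P||M) = 0.0146 bits
D_KL(Q||M) = 0.0125 bits

JSD(P||Q) = 0.5 × 0.0146 + 0.5 × 0.0125 = 0.0136 bits

Unlike KL divergence, JSD is symmetric and bounded: 0 ≤ JSD ≤ log(2).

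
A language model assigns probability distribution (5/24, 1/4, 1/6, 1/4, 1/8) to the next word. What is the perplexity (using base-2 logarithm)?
4.8477

Perplexity is 2^H (or exp(H) for natural log).

First, H = -Σ p log p = 2.2773 bits
Perplexity = 2^2.2773 = 4.8477

Interpretation: The model's uncertainty is equivalent to choosing uniformly among 4.8 options.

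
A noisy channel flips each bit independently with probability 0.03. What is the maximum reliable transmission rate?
0.8056 bits

For a binary symmetric channel (BSC) with error probability p:
Capacity C = 1 - H(p) bits per symbol

where H(p) = -p log₂(p) - (1-p) log₂(1-p) is the binary entropy function.

H(0.03) = 0.1944 bits
C = 1 - 0.1944 = 0.8056 bits per symbol

This means we can reliably transmit up to 0.8056 bits of information per channel use.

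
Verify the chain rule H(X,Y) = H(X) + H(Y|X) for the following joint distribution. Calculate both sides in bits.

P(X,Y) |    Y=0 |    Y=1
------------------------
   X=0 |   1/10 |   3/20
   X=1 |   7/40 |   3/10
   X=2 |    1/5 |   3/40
H(X,Y) = 2.4485, H(X) = 1.5223, H(Y|X) = 0.9262 (all in bits)

Chain rule: H(X,Y) = H(X) + H(Y|X)

Left side — joint entropy directly:
H(X,Y) = -Σ p(x,y) log p(x,y) = 2.4485 bits

Right side — compute H(Y|X) from the conditional distributions:
P(X) = (1/4, 19/40, 11/40), so H(X) = 1.5223 bits
H(Y|X) = Σ_x P(X=x) · H(Y|X=x):
  P(Y|X=0) = (2/5, 3/5), H(Y|X=0) = 0.9710, weight P(X=0) = 1/4
  P(Y|X=1) = (7/19, 12/19), H(Y|X=1) = 0.9495, weight P(X=1) = 19/40
  P(Y|X=2) = (8/11, 3/11), H(Y|X=2) = 0.8454, weight P(X=2) = 11/40
H(Y|X) = 0.9262 bits

H(X) + H(Y|X) = 1.5223 + 0.9262 = 2.4485 bits

Both sides equal 2.4485 bits. ✓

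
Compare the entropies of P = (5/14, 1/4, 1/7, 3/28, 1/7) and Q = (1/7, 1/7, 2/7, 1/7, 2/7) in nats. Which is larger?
Q

Computing entropies in nats:
H(P) = 1.5096
H(Q) = 1.5498

Distribution Q has higher entropy.

Intuition: The distribution closer to uniform (more spread out) has higher entropy.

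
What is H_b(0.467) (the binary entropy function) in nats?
0.6910 nats

The binary entropy function is:
H(p) = -p log(p) - (1-p) log(1-p)

H(0.467) = -0.467 × log_e(0.467) - 0.533 × log_e(0.533)
H(0.467) = 0.6910 nats

Note: Binary entropy is maximized at p=0.5 (H=1 bit) and minimized at p=0 or p=1 (H=0).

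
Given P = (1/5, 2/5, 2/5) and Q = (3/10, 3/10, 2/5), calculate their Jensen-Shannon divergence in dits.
0.0037 dits

Jensen-Shannon divergence is:
JSD(P||Q) = 0.5 × D_KL(P||M) + 0.5 × D_KL(Q||M)
where M = 0.5 × (P + Q) is the mixture distribution.

M = 0.5 × (1/5, 2/5, 2/5) + 0.5 × (3/10, 3/10, 2/5) = (1/4, 7/20, 2/5)

D_KL(P||M) = 0.0038 dits
D_KL(Q||M) = 0.0037 dits

JSD(P||Q) = 0.5 × 0.0038 + 0.5 × 0.0037 = 0.0037 dits

Unlike KL divergence, JSD is symmetric and bounded: 0 ≤ JSD ≤ log(2).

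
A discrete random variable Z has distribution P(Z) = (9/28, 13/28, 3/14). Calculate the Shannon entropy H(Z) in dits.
0.4565 dits

Shannon entropy is H(X) = -Σ p(x) log p(x).

For P = (9/28, 13/28, 3/14):
H = -9/28 × log_10(9/28) -13/28 × log_10(13/28) -3/14 × log_10(3/14)
H = 0.4565 dits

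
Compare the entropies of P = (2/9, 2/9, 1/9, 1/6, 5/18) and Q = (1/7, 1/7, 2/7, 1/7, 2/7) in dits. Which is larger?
P

Computing entropies in dits:
H(P) = 0.6806
H(Q) = 0.6731

Distribution P has higher entropy.

Intuition: The distribution closer to uniform (more spread out) has higher entropy.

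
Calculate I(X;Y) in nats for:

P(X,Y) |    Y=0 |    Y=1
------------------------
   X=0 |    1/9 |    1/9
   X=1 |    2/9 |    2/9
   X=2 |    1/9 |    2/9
0.0127 nats

Mutual information: I(X;Y) = H(X) + H(Y) - H(X,Y)

Marginals:
P(X) = (2/9, 4/9, 1/3), H(X) = 1.0609 nats
P(Y) = (4/9, 5/9), H(Y) = 0.6870 nats

Joint entropy: H(X,Y) = 1.7351 nats

I(X;Y) = 1.0609 + 0.6870 - 1.7351 = 0.0127 nats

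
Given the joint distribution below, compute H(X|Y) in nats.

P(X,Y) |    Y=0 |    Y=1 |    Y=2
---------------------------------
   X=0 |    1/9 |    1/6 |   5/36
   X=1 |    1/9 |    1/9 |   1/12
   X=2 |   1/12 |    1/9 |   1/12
1.0787 nats

Using the chain rule: H(X|Y) = H(X,Y) - H(Y)

First, compute H(X,Y) = 2.1706 nats

Marginal P(Y) = (11/36, 7/18, 11/36)
H(Y) = 1.0918 nats

H(X|Y) = H(X,Y) - H(Y) = 2.1706 - 1.0918 = 1.0787 nats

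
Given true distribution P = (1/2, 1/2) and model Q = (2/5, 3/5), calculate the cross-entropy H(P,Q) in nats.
0.7136 nats

Cross-entropy: H(P,Q) = -Σ p(x) log q(x)

Alternatively: H(P,Q) = H(P) + D_KL(P||Q)
H(P) = 0.6931 nats
D_KL(P||Q) = 0.0204 nats

H(P,Q) = 0.6931 + 0.0204 = 0.7136 nats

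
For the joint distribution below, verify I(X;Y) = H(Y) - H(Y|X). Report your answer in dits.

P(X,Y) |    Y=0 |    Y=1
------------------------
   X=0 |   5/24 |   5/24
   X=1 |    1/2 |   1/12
I(X;Y) = 0.0328 dits

Mutual information has multiple equivalent forms:
- I(X;Y) = H(X) - H(X|Y)
- I(X;Y) = H(Y) - H(Y|X)
- I(X;Y) = H(X) + H(Y) - H(X,Y)

Computing all quantities:
H(X) = 0.2950, H(Y) = 0.2622, H(X,Y) = 0.5243
H(X|Y) = 0.2621, H(Y|X) = 0.2293

Verification:
H(X) - H(X|Y) = 0.2950 - 0.2621 = 0.0328
H(Y) - H(Y|X) = 0.2622 - 0.2293 = 0.0328
H(X) + H(Y) - H(X,Y) = 0.2950 + 0.2622 - 0.5243 = 0.0328

All forms give I(X;Y) = 0.0328 dits. ✓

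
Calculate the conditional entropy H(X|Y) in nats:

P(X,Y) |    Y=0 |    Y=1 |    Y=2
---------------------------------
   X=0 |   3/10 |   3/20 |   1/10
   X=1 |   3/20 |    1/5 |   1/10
0.6641 nats

Using the chain rule: H(X|Y) = H(X,Y) - H(Y)

First, compute H(X,Y) = 1.7127 nats

Marginal P(Y) = (9/20, 7/20, 1/5)
H(Y) = 1.0487 nats

H(X|Y) = H(X,Y) - H(Y) = 1.7127 - 1.0487 = 0.6641 nats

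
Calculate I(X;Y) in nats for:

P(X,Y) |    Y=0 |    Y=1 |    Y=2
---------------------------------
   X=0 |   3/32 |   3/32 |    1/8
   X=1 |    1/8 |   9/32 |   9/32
0.0101 nats

Mutual information: I(X;Y) = H(X) + H(Y) - H(X,Y)

Marginals:
P(X) = (5/16, 11/16), H(X) = 0.6211 nats
P(Y) = (7/32, 3/8, 13/32), H(Y) = 1.0662 nats

Joint entropy: H(X,Y) = 1.6772 nats

I(X;Y) = 0.6211 + 1.0662 - 1.6772 = 0.0101 nats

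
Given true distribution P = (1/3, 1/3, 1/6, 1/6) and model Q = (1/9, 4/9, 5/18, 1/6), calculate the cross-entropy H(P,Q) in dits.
0.6579 dits

Cross-entropy: H(P,Q) = -Σ p(x) log q(x)

Alternatively: H(P,Q) = H(P) + D_KL(P||Q)
H(P) = 0.5775 dits
D_KL(P||Q) = 0.0804 dits

H(P,Q) = 0.5775 + 0.0804 = 0.6579 dits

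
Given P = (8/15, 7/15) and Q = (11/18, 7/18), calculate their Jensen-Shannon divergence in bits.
0.0045 bits

Jensen-Shannon divergence is:
JSD(P||Q) = 0.5 × D_KL(P||M) + 0.5 × D_KL(Q||M)
where M = 0.5 × (P + Q) is the mixture distribution.

M = 0.5 × (8/15, 7/15) + 0.5 × (11/18, 7/18) = (0.572222, 0.427778)

D_KL(P||M) = 0.0044 bits
D_KL(Q||M) = 0.0045 bits

JSD(P||Q) = 0.5 × 0.0044 + 0.5 × 0.0045 = 0.0045 bits

Unlike KL divergence, JSD is symmetric and bounded: 0 ≤ JSD ≤ log(2).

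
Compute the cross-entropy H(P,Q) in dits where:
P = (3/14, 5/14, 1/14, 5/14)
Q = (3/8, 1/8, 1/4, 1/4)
0.6718 dits

Cross-entropy: H(P,Q) = -Σ p(x) log q(x)

Alternatively: H(P,Q) = H(P) + D_KL(P||Q)
H(P) = 0.5446 dits
D_KL(P||Q) = 0.1272 dits

H(P,Q) = 0.5446 + 0.1272 = 0.6718 dits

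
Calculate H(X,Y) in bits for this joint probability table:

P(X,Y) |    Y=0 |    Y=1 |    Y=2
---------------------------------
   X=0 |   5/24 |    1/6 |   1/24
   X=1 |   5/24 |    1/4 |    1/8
2.4398 bits

Joint entropy is H(X,Y) = -Σ_{x,y} p(x,y) log p(x,y).

Summing over all non-zero entries:
H(X,Y) = -[5/24·log_2(5/24) + 1/6·log_2(1/6) + 1/24·log_2(1/24) + 5/24·log_2(5/24) + 1/4·log_2(1/4) + 1/8·log_2(1/8)]
H(X,Y) = 2.4398 bits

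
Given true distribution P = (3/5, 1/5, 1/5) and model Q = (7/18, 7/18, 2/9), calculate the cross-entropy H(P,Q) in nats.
1.0564 nats

Cross-entropy: H(P,Q) = -Σ p(x) log q(x)

Alternatively: H(P,Q) = H(P) + D_KL(P||Q)
H(P) = 0.9503 nats
D_KL(P||Q) = 0.1061 nats

H(P,Q) = 0.9503 + 0.1061 = 1.0564 nats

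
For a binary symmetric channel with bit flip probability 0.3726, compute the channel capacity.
0.0474 bits

For a binary symmetric channel (BSC) with error probability p:
Capacity C = 1 - H(p) bits per symbol

where H(p) = -p log₂(p) - (1-p) log₂(1-p) is the binary entropy function.

H(0.3726) = 0.9526 bits
C = 1 - 0.9526 = 0.0474 bits per symbol

This means we can reliably transmit up to 0.0474 bits of information per channel use.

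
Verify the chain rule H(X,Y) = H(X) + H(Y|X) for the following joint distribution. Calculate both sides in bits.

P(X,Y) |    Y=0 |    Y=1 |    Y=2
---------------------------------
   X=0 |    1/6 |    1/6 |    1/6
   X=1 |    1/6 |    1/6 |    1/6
H(X,Y) = 2.5850, H(X) = 1.0000, H(Y|X) = 1.5850 (all in bits)

Chain rule: H(X,Y) = H(X) + H(Y|X)

Left side — joint entropy directly:
H(X,Y) = -Σ p(x,y) log p(x,y) = 2.5850 bits

Right side — compute H(Y|X) from the conditional distributions:
P(X) = (1/2, 1/2), so H(X) = 1.0000 bits
H(Y|X) = Σ_x P(X=x) · H(Y|X=x):
  P(Y|X=0) = (1/3, 1/3, 1/3), H(Y|X=0) = 1.5850, weight P(X=0) = 1/2
  P(Y|X=1) = (1/3, 1/3, 1/3), H(Y|X=1) = 1.5850, weight P(X=1) = 1/2
H(Y|X) = 1.5850 bits

H(X) + H(Y|X) = 1.0000 + 1.5850 = 2.5850 bits

Both sides equal 2.5850 bits. ✓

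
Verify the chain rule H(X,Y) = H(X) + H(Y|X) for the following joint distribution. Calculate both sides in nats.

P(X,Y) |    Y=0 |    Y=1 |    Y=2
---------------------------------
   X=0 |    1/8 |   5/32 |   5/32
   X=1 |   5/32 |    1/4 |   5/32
H(X,Y) = 1.7667, H(X) = 0.6853, H(Y|X) = 1.0814 (all in nats)

Chain rule: H(X,Y) = H(X) + H(Y|X)

Left side — joint entropy directly:
H(X,Y) = -Σ p(x,y) log p(x,y) = 1.7667 nats

Right side — compute H(Y|X) from the conditional distributions:
P(X) = (7/16, 9/16), so H(X) = 0.6853 nats
H(Y|X) = Σ_x P(X=x) · H(Y|X=x):
  P(Y|X=0) = (2/7, 5/14, 5/14), H(Y|X=0) = 1.0934, weight P(X=0) = 7/16
  P(Y|X=1) = (5/18, 4/9, 5/18), H(Y|X=1) = 1.0720, weight P(X=1) = 9/16
H(Y|X) = 1.0814 nats

H(X) + H(Y|X) = 0.6853 + 1.0814 = 1.7667 nats

Both sides equal 1.7667 nats. ✓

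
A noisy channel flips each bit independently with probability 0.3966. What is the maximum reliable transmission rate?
0.0311 bits

For a binary symmetric channel (BSC) with error probability p:
Capacity C = 1 - H(p) bits per symbol

where H(p) = -p log₂(p) - (1-p) log₂(1-p) is the binary entropy function.

H(0.3966) = 0.9689 bits
C = 1 - 0.9689 = 0.0311 bits per symbol

This means we can reliably transmit up to 0.0311 bits of information per channel use.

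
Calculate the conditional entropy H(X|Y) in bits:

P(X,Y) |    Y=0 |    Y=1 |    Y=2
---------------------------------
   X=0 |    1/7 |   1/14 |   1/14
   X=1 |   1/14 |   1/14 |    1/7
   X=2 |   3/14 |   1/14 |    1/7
1.5085 bits

Using the chain rule: H(X|Y) = H(X,Y) - H(Y)

First, compute H(X,Y) = 3.0391 bits

Marginal P(Y) = (3/7, 3/14, 5/14)
H(Y) = 1.5306 bits

H(X|Y) = H(X,Y) - H(Y) = 3.0391 - 1.5306 = 1.5085 bits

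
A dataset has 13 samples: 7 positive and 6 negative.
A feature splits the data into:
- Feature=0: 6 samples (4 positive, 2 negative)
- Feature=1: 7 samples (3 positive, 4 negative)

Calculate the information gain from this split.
0.0414 bits

Information Gain = H(Y) - H(Y|Feature)

Before split:
P(positive) = 7/13 = 0.5385
H(Y) = 0.9957 bits

After split:
Feature=0: H = 0.9183 bits (weight = 6/13)
Feature=1: H = 0.9852 bits (weight = 7/13)
H(Y|Feature) = (6/13)×0.9183 + (7/13)×0.9852 = 0.9543 bits

Information Gain = 0.9957 - 0.9543 = 0.0414 bits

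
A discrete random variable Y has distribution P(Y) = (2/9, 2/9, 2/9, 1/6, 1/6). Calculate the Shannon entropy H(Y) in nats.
1.6000 nats

Shannon entropy is H(X) = -Σ p(x) log p(x).

For P = (2/9, 2/9, 2/9, 1/6, 1/6):
H = -2/9 × log_e(2/9) -2/9 × log_e(2/9) -2/9 × log_e(2/9) -1/6 × log_e(1/6) -1/6 × log_e(1/6)
H = 1.6000 nats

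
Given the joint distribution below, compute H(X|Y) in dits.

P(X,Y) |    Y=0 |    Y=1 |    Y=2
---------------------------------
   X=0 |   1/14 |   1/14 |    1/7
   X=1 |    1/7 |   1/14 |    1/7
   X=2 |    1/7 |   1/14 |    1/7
0.4703 dits

Using the chain rule: H(X|Y) = H(X,Y) - H(Y)

First, compute H(X,Y) = 0.9311 dits

Marginal P(Y) = (5/14, 3/14, 3/7)
H(Y) = 0.4608 dits

H(X|Y) = H(X,Y) - H(Y) = 0.9311 - 0.4608 = 0.4703 dits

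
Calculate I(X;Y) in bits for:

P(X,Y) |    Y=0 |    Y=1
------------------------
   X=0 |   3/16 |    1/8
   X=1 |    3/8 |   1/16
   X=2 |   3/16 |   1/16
0.0462 bits

Mutual information: I(X;Y) = H(X) + H(Y) - H(X,Y)

Marginals:
P(X) = (5/16, 7/16, 1/4), H(X) = 1.5462 bits
P(Y) = (3/4, 1/4), H(Y) = 0.8113 bits

Joint entropy: H(X,Y) = 2.3113 bits

I(X;Y) = 1.5462 + 0.8113 - 2.3113 = 0.0462 bits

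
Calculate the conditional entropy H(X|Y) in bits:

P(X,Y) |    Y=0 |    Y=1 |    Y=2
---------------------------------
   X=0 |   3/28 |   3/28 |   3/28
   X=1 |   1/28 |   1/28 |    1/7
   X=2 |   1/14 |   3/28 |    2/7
1.4552 bits

Using the chain rule: H(X|Y) = H(X,Y) - H(Y)

First, compute H(X,Y) = 2.9138 bits

Marginal P(Y) = (3/14, 1/4, 15/28)
H(Y) = 1.4586 bits

H(X|Y) = H(X,Y) - H(Y) = 2.9138 - 1.4586 = 1.4552 bits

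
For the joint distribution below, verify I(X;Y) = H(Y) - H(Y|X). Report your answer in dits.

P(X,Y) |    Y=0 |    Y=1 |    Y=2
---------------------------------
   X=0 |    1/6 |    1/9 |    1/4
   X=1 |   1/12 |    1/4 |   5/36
I(X;Y) = 0.0244 dits

Mutual information has multiple equivalent forms:
- I(X;Y) = H(X) - H(X|Y)
- I(X;Y) = H(Y) - H(Y|X)
- I(X;Y) = H(X) + H(Y) - H(X,Y)

Computing all quantities:
H(X) = 0.3004, H(Y) = 0.4698, H(X,Y) = 0.7458
H(X|Y) = 0.2760, H(Y|X) = 0.4454

Verification:
H(X) - H(X|Y) = 0.3004 - 0.2760 = 0.0244
H(Y) - H(Y|X) = 0.4698 - 0.4454 = 0.0244
H(X) + H(Y) - H(X,Y) = 0.3004 + 0.4698 - 0.7458 = 0.0244

All forms give I(X;Y) = 0.0244 dits. ✓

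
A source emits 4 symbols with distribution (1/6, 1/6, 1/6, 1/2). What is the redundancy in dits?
0.0625 dits

Redundancy measures how far a source is from maximum entropy:
R = H_max - H(X)

Maximum entropy for 4 symbols: H_max = log_10(4) = 0.6021 dits
Actual entropy: H(X) = 0.5396 dits
Redundancy: R = 0.6021 - 0.5396 = 0.0625 dits

This redundancy represents potential for compression: the source could be compressed by 0.0625 dits per symbol.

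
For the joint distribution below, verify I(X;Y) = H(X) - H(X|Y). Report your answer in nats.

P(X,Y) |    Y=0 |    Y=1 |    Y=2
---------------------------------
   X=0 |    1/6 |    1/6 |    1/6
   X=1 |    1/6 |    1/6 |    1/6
I(X;Y) = 0.0000 nats

Mutual information has multiple equivalent forms:
- I(X;Y) = H(X) - H(X|Y)
- I(X;Y) = H(Y) - H(Y|X)
- I(X;Y) = H(X) + H(Y) - H(X,Y)

Computing all quantities:
H(X) = 0.6931, H(Y) = 1.0986, H(X,Y) = 1.7918
H(X|Y) = 0.6931, H(Y|X) = 1.0986

Verification:
H(X) - H(X|Y) = 0.6931 - 0.6931 = 0.0000
H(Y) - H(Y|X) = 1.0986 - 1.0986 = 0.0000
H(X) + H(Y) - H(X,Y) = 0.6931 + 1.0986 - 1.7918 = 0.0000

All forms give I(X;Y) = 0.0000 nats. ✓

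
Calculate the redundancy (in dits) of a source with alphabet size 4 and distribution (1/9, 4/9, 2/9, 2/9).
0.0492 dits

Redundancy measures how far a source is from maximum entropy:
R = H_max - H(X)

Maximum entropy for 4 symbols: H_max = log_10(4) = 0.6021 dits
Actual entropy: H(X) = 0.5529 dits
Redundancy: R = 0.6021 - 0.5529 = 0.0492 dits

This redundancy represents potential for compression: the source could be compressed by 0.0492 dits per symbol.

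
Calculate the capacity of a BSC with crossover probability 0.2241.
0.2324 bits

For a binary symmetric channel (BSC) with error probability p:
Capacity C = 1 - H(p) bits per symbol

where H(p) = -p log₂(p) - (1-p) log₂(1-p) is the binary entropy function.

H(0.2241) = 0.7676 bits
C = 1 - 0.7676 = 0.2324 bits per symbol

This means we can reliably transmit up to 0.2324 bits of information per channel use.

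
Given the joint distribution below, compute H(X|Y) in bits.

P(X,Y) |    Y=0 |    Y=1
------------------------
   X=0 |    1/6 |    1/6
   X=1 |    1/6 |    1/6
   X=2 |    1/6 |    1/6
1.5850 bits

Using the chain rule: H(X|Y) = H(X,Y) - H(Y)

First, compute H(X,Y) = 2.5850 bits

Marginal P(Y) = (1/2, 1/2)
H(Y) = 1.0000 bits

H(X|Y) = H(X,Y) - H(Y) = 2.5850 - 1.0000 = 1.5850 bits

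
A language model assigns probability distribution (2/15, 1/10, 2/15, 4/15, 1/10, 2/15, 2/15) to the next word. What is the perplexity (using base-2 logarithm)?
6.6035

Perplexity is 2^H (or exp(H) for natural log).

First, H = -Σ p log p = 2.7232 bits
Perplexity = 2^2.7232 = 6.6035

Interpretation: The model's uncertainty is equivalent to choosing uniformly among 6.6 options.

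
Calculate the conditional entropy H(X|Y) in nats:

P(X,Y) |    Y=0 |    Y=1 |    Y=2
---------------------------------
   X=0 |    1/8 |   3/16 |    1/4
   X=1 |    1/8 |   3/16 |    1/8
0.6719 nats

Using the chain rule: H(X|Y) = H(X,Y) - H(Y)

First, compute H(X,Y) = 1.7541 nats

Marginal P(Y) = (1/4, 3/8, 3/8)
H(Y) = 1.0822 nats

H(X|Y) = H(X,Y) - H(Y) = 1.7541 - 1.0822 = 0.6719 nats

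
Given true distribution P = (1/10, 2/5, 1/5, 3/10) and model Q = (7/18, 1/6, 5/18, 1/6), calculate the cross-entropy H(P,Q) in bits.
2.3153 bits

Cross-entropy: H(P,Q) = -Σ p(x) log q(x)

Alternatively: H(P,Q) = H(P) + D_KL(P||Q)
H(P) = 1.8464 bits
D_KL(P||Q) = 0.4689 bits

H(P,Q) = 1.8464 + 0.4689 = 2.3153 bits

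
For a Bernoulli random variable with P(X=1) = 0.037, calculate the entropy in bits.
0.2284 bits

The binary entropy function is:
H(p) = -p log(p) - (1-p) log(1-p)

H(0.037) = -0.037 × log_2(0.037) - 0.963 × log_2(0.963)
H(0.037) = 0.2284 bits

Note: Binary entropy is maximized at p=0.5 (H=1 bit) and minimized at p=0 or p=1 (H=0).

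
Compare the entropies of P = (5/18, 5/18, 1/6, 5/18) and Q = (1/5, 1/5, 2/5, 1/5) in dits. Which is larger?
P

Computing entropies in dits:
H(P) = 0.5933
H(Q) = 0.5786

Distribution P has higher entropy.

Intuition: The distribution closer to uniform (more spread out) has higher entropy.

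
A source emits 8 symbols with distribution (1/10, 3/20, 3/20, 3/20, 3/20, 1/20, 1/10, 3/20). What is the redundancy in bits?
0.0668 bits

Redundancy measures how far a source is from maximum entropy:
R = H_max - H(X)

Maximum entropy for 8 symbols: H_max = log_2(8) = 3.0000 bits
Actual entropy: H(X) = 2.9332 bits
Redundancy: R = 3.0000 - 2.9332 = 0.0668 bits

This redundancy represents potential for compression: the source could be compressed by 0.0668 bits per symbol.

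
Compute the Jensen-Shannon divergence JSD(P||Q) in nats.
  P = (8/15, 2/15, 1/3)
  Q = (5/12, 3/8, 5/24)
0.0408 nats

Jensen-Shannon divergence is:
JSD(P||Q) = 0.5 × D_KL(P||M) + 0.5 × D_KL(Q||M)
where M = 0.5 × (P + Q) is the mixture distribution.

M = 0.5 × (8/15, 2/15, 1/3) + 0.5 × (5/12, 3/8, 5/24) = (19/40, 0.254167, 0.270833)

D_KL(P||M) = 0.0450 nats
D_KL(Q||M) = 0.0366 nats

JSD(P||Q) = 0.5 × 0.0450 + 0.5 × 0.0366 = 0.0408 nats

Unlike KL divergence, JSD is symmetric and bounded: 0 ≤ JSD ≤ log(2).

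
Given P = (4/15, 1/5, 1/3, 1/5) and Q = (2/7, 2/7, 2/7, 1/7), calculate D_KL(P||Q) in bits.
0.0418 bits

KL divergence: D_KL(P||Q) = Σ p(x) log(p(x)/q(x))

Computing term by term:
  x=0: 4/15 × log_2[(4/15)/(2/7)] = 4/15 × -0.0995 = -0.0265
  x=1: 1/5 × log_2[(1/5)/(2/7)] = 1/5 × -0.5146 = -0.1029
  x=2: 1/3 × log_2[(1/3)/(2/7)] = 1/3 × 0.2224 = 0.0741
  x=3: 1/5 × log_2[(1/5)/(1/7)] = 1/5 × 0.4854 = 0.0971

D_KL(P||Q) = 0.0418 bits

Note: KL divergence is always non-negative and equals 0 iff P = Q.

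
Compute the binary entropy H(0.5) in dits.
0.3010 dits

The binary entropy function is:
H(p) = -p log(p) - (1-p) log(1-p)

H(0.5) = -0.5 × log_10(0.5) - 0.5 × log_10(0.5)
H(0.5) = 0.3010 dits

Note: Binary entropy is maximized at p=0.5 (H=1 bit) and minimized at p=0 or p=1 (H=0).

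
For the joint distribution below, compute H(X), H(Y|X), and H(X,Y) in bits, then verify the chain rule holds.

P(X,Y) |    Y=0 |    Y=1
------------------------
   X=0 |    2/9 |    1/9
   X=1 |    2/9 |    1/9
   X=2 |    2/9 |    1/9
H(X,Y) = 2.5033, H(X) = 1.5850, H(Y|X) = 0.9183 (all in bits)

Chain rule: H(X,Y) = H(X) + H(Y|X)

Left side — joint entropy directly:
H(X,Y) = -Σ p(x,y) log p(x,y) = 2.5033 bits

Right side — compute H(Y|X) from the conditional distributions:
P(X) = (1/3, 1/3, 1/3), so H(X) = 1.5850 bits
H(Y|X) = Σ_x P(X=x) · H(Y|X=x):
  P(Y|X=0) = (2/3, 1/3), H(Y|X=0) = 0.9183, weight P(X=0) = 1/3
  P(Y|X=1) = (2/3, 1/3), H(Y|X=1) = 0.9183, weight P(X=1) = 1/3
  P(Y|X=2) = (2/3, 1/3), H(Y|X=2) = 0.9183, weight P(X=2) = 1/3
H(Y|X) = 0.9183 bits

H(X) + H(Y|X) = 1.5850 + 0.9183 = 2.5033 bits

Both sides equal 2.5033 bits. ✓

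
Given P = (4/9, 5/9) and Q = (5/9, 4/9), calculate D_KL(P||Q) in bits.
0.0358 bits

KL divergence: D_KL(P||Q) = Σ p(x) log(p(x)/q(x))

Computing term by term:
  x=0: 4/9 × log_2[(4/9)/(5/9)] = 4/9 × -0.3219 = -0.1431
  x=1: 5/9 × log_2[(5/9)/(4/9)] = 5/9 × 0.3219 = 0.1788

D_KL(P||Q) = 0.0358 bits

Note: KL divergence is always non-negative and equals 0 iff P = Q.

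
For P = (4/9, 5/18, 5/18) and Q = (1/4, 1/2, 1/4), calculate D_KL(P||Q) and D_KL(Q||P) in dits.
D_KL(P||Q) = 0.0529, D_KL(Q||P) = 0.0537

KL divergence is not symmetric: D_KL(P||Q) ≠ D_KL(Q||P) in general.

D_KL(P||Q) = 0.0529 dits
D_KL(Q||P) = 0.0537 dits

No, they are not equal!

This asymmetry is why KL divergence is not a true distance metric.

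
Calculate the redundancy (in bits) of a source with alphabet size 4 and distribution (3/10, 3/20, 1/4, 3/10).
0.0473 bits

Redundancy measures how far a source is from maximum entropy:
R = H_max - H(X)

Maximum entropy for 4 symbols: H_max = log_2(4) = 2.0000 bits
Actual entropy: H(X) = 1.9527 bits
Redundancy: R = 2.0000 - 1.9527 = 0.0473 bits

This redundancy represents potential for compression: the source could be compressed by 0.0473 bits per symbol.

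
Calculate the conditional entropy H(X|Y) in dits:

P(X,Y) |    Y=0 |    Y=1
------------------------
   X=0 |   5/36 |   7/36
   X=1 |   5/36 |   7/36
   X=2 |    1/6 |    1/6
0.4758 dits

Using the chain rule: H(X|Y) = H(X,Y) - H(Y)

First, compute H(X,Y) = 0.7741 dits

Marginal P(Y) = (4/9, 5/9)
H(Y) = 0.2983 dits

H(X|Y) = H(X,Y) - H(Y) = 0.7741 - 0.2983 = 0.4758 dits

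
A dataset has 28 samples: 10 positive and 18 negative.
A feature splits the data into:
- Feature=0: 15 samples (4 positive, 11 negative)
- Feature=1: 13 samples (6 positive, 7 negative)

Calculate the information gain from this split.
0.0298 bits

Information Gain = H(Y) - H(Y|Feature)

Before split:
P(positive) = 10/28 = 0.3571
H(Y) = 0.9403 bits

After split:
Feature=0: H = 0.8366 bits (weight = 15/28)
Feature=1: H = 0.9957 bits (weight = 13/28)
H(Y|Feature) = (15/28)×0.8366 + (13/28)×0.9957 = 0.9105 bits

Information Gain = 0.9403 - 0.9105 = 0.0298 bits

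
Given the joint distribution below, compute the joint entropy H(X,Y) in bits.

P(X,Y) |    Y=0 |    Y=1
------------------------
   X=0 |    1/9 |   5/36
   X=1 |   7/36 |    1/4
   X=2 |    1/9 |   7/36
2.5188 bits

Joint entropy is H(X,Y) = -Σ_{x,y} p(x,y) log p(x,y).

Summing over all non-zero entries:
H(X,Y) = -[1/9·log_2(1/9) + 5/36·log_2(5/36) + 7/36·log_2(7/36) + 1/4·log_2(1/4) + 1/9·log_2(1/9) + 7/36·log_2(7/36)]
H(X,Y) = 2.5188 bits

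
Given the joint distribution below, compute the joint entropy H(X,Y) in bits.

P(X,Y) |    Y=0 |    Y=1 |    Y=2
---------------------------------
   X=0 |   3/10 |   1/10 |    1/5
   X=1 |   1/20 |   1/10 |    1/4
2.3660 bits

Joint entropy is H(X,Y) = -Σ_{x,y} p(x,y) log p(x,y).

Summing over all non-zero entries:
H(X,Y) = -[3/10·log_2(3/10) + 1/10·log_2(1/10) + 1/5·log_2(1/5) + 1/20·log_2(1/20) + 1/10·log_2(1/10) + 1/4·log_2(1/4)]
H(X,Y) = 2.3660 bits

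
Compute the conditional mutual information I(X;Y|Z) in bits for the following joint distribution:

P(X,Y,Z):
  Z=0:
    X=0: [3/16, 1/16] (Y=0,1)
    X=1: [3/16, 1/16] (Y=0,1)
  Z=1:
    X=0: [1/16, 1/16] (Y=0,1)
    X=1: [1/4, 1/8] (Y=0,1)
0.0079 bits

Conditional mutual information: I(X;Y|Z) = H(X|Z) + H(Y|Z) - H(X,Y|Z)

H(Z) = 1.0000
H(X,Z) = 1.9056 → H(X|Z) = 0.9056
H(Y,Z) = 1.8829 → H(Y|Z) = 0.8829
H(X,Y,Z) = 2.7806 → H(X,Y|Z) = 1.7806

I(X;Y|Z) = 0.9056 + 0.8829 - 1.7806 = 0.0079 bits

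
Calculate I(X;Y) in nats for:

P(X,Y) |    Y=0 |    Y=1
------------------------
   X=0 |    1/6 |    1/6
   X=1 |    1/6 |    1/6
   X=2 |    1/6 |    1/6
0.0000 nats

Mutual information: I(X;Y) = H(X) + H(Y) - H(X,Y)

Marginals:
P(X) = (1/3, 1/3, 1/3), H(X) = 1.0986 nats
P(Y) = (1/2, 1/2), H(Y) = 0.6931 nats

Joint entropy: H(X,Y) = 1.7918 nats

I(X;Y) = 1.0986 + 0.6931 - 1.7918 = 0.0000 nats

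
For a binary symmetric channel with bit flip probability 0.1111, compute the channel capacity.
0.4968 bits

For a binary symmetric channel (BSC) with error probability p:
Capacity C = 1 - H(p) bits per symbol

where H(p) = -p log₂(p) - (1-p) log₂(1-p) is the binary entropy function.

H(0.1111) = 0.5032 bits
C = 1 - 0.5032 = 0.4968 bits per symbol

This means we can reliably transmit up to 0.4968 bits of information per channel use.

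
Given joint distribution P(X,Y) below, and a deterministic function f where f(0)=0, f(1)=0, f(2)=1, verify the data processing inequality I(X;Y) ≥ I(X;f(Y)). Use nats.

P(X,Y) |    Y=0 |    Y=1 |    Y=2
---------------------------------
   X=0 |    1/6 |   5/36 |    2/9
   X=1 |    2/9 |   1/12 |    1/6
I(X;Y) = 0.0134, I(X;f(Y)) = 0.0024, inequality holds: 0.0134 ≥ 0.0024

Data Processing Inequality: For any Markov chain X → Y → Z, we have I(X;Y) ≥ I(X;Z).

Here Z = f(Y) is a deterministic function of Y, forming X → Y → Z.

Original I(X;Y) = 0.0134 nats

After applying f:
P(X,Z) where Z=f(Y):
- P(X,Z=0) = P(X,Y=0) + P(X,Y=1)
- P(X,Z=1) = P(X,Y=2)

I(X;Z) = I(X;f(Y)) = 0.0024 nats

Verification: 0.0134 ≥ 0.0024 ✓

Information cannot be created by processing; the function f can only lose information about X.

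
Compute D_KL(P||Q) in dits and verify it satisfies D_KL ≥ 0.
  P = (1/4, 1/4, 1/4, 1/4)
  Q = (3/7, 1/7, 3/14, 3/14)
0.0357 dits

KL divergence satisfies the Gibbs inequality: D_KL(P||Q) ≥ 0 for all distributions P, Q.

D_KL(P||Q) = Σ p(x) log(p(x)/q(x))
Term by term:
  x=0: 1/4 × log_10[(1/4)/(3/7)] = -0.0585
  x=1: 1/4 × log_10[(1/4)/(1/7)] = 0.0608
  x=2: 1/4 × log_10[(1/4)/(3/14)] = 0.0167
  x=3: 1/4 × log_10[(1/4)/(3/14)] = 0.0167
D_KL(P||Q) = 0.0357 dits

D_KL(P||Q) = 0.0357 ≥ 0 ✓

This non-negativity is a fundamental property: relative entropy cannot be negative because it measures how different Q is from P.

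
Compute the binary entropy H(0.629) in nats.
0.6595 nats

The binary entropy function is:
H(p) = -p log(p) - (1-p) log(1-p)

H(0.629) = -0.629 × log_e(0.629) - 0.371 × log_e(0.371)
H(0.629) = 0.6595 nats

Note: Binary entropy is maximized at p=0.5 (H=1 bit) and minimized at p=0 or p=1 (H=0).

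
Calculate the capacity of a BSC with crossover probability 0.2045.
0.2692 bits

For a binary symmetric channel (BSC) with error probability p:
Capacity C = 1 - H(p) bits per symbol

where H(p) = -p log₂(p) - (1-p) log₂(1-p) is the binary entropy function.

H(0.2045) = 0.7308 bits
C = 1 - 0.7308 = 0.2692 bits per symbol

This means we can reliably transmit up to 0.2692 bits of information per channel use.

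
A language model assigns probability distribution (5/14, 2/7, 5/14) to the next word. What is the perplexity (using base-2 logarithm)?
2.9843

Perplexity is 2^H (or exp(H) for natural log).

First, H = -Σ p log p = 1.5774 bits
Perplexity = 2^1.5774 = 2.9843

Interpretation: The model's uncertainty is equivalent to choosing uniformly among 3.0 options.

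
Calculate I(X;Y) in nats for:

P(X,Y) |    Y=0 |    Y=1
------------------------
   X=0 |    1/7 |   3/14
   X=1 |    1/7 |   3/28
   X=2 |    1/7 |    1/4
0.0143 nats

Mutual information: I(X;Y) = H(X) + H(Y) - H(X,Y)

Marginals:
P(X) = (5/14, 1/4, 11/28), H(X) = 1.0813 nats
P(Y) = (3/7, 4/7), H(Y) = 0.6829 nats

Joint entropy: H(X,Y) = 1.7499 nats

I(X;Y) = 1.0813 + 0.6829 - 1.7499 = 0.0143 nats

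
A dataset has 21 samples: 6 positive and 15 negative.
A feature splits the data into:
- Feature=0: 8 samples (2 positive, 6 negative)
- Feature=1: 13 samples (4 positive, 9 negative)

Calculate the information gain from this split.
0.0028 bits

Information Gain = H(Y) - H(Y|Feature)

Before split:
P(positive) = 6/21 = 0.2857
H(Y) = 0.8631 bits

After split:
Feature=0: H = 0.8113 bits (weight = 8/21)
Feature=1: H = 0.8905 bits (weight = 13/21)
H(Y|Feature) = (8/21)×0.8113 + (13/21)×0.8905 = 0.8603 bits

Information Gain = 0.8631 - 0.8603 = 0.0028 bits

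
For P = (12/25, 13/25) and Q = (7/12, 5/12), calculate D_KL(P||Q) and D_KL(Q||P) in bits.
D_KL(P||Q) = 0.0312, D_KL(Q||P) = 0.0309

KL divergence is not symmetric: D_KL(P||Q) ≠ D_KL(Q||P) in general.

D_KL(P||Q) = 0.0312 bits
D_KL(Q||P) = 0.0309 bits

No, they are not equal!

This asymmetry is why KL divergence is not a true distance metric.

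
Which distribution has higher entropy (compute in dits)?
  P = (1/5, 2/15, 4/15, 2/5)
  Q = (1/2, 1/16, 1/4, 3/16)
P

Computing entropies in dits:
H(P) = 0.5687
H(Q) = 0.5126

Distribution P has higher entropy.

Intuition: The distribution closer to uniform (more spread out) has higher entropy.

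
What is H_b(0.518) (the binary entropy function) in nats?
0.6925 nats

The binary entropy function is:
H(p) = -p log(p) - (1-p) log(1-p)

H(0.518) = -0.518 × log_e(0.518) - 0.482 × log_e(0.482)
H(0.518) = 0.6925 nats

Note: Binary entropy is maximized at p=0.5 (H=1 bit) and minimized at p=0 or p=1 (H=0).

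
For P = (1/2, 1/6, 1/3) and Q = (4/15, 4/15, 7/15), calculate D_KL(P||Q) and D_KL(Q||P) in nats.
D_KL(P||Q) = 0.1238, D_KL(Q||P) = 0.1147

KL divergence is not symmetric: D_KL(P||Q) ≠ D_KL(Q||P) in general.

D_KL(P||Q) = 0.1238 nats
D_KL(Q||P) = 0.1147 nats

No, they are not equal!

This asymmetry is why KL divergence is not a true distance metric.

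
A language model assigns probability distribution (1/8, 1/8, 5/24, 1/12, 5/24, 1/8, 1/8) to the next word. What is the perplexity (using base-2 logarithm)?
6.6885

Perplexity is 2^H (or exp(H) for natural log).

First, H = -Σ p log p = 2.7417 bits
Perplexity = 2^2.7417 = 6.6885

Interpretation: The model's uncertainty is equivalent to choosing uniformly among 6.7 options.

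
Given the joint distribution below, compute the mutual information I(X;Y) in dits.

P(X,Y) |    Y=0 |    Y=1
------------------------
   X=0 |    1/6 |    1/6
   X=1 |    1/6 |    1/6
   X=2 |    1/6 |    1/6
0.0000 dits

Mutual information: I(X;Y) = H(X) + H(Y) - H(X,Y)

Marginals:
P(X) = (1/3, 1/3, 1/3), H(X) = 0.4771 dits
P(Y) = (1/2, 1/2), H(Y) = 0.3010 dits

Joint entropy: H(X,Y) = 0.7782 dits

I(X;Y) = 0.4771 + 0.3010 - 0.7782 = 0.0000 dits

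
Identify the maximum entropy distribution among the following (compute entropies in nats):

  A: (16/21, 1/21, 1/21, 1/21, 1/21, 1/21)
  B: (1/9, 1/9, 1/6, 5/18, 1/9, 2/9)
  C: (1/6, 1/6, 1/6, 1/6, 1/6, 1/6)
C

For a discrete distribution over n outcomes, entropy is maximized by the uniform distribution.

Computing entropies:
H(A) = 0.9321 nats
H(B) = 1.7211 nats
H(C) = 1.7918 nats

The uniform distribution (where all probabilities equal 1/6) achieves the maximum entropy of log_e(6) = 1.7918 nats.

Distribution C has the highest entropy.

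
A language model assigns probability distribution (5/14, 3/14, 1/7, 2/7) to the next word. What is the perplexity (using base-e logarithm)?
3.7952

Perplexity is e^H (or exp(H) for natural log).

First, H = -Σ p log p = 1.3337 nats
Perplexity = e^1.3337 = 3.7952

Interpretation: The model's uncertainty is equivalent to choosing uniformly among 3.8 options.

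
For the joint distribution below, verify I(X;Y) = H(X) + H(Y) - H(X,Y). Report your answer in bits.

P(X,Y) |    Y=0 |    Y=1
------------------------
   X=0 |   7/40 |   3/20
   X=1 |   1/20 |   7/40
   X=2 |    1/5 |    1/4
I(X;Y) = 0.0422 bits

Mutual information has multiple equivalent forms:
- I(X;Y) = H(X) - H(X|Y)
- I(X;Y) = H(Y) - H(Y|X)
- I(X;Y) = H(X) + H(Y) - H(X,Y)

Computing all quantities:
H(X) = 1.5296, H(Y) = 0.9837, H(X,Y) = 2.4711
H(X|Y) = 1.4874, H(Y|X) = 0.9415

Verification:
H(X) - H(X|Y) = 1.5296 - 1.4874 = 0.0422
H(Y) - H(Y|X) = 0.9837 - 0.9415 = 0.0422
H(X) + H(Y) - H(X,Y) = 1.5296 + 0.9837 - 2.4711 = 0.0422

All forms give I(X;Y) = 0.0422 bits. ✓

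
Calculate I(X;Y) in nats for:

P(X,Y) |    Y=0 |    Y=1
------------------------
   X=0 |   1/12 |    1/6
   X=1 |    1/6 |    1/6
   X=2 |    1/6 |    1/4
0.0086 nats

Mutual information: I(X;Y) = H(X) + H(Y) - H(X,Y)

Marginals:
P(X) = (1/4, 1/3, 5/12), H(X) = 1.0776 nats
P(Y) = (5/12, 7/12), H(Y) = 0.6792 nats

Joint entropy: H(X,Y) = 1.7482 nats

I(X;Y) = 1.0776 + 0.6792 - 1.7482 = 0.0086 nats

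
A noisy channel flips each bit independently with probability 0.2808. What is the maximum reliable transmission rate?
0.1435 bits

For a binary symmetric channel (BSC) with error probability p:
Capacity C = 1 - H(p) bits per symbol

where H(p) = -p log₂(p) - (1-p) log₂(1-p) is the binary entropy function.

H(0.2808) = 0.8565 bits
C = 1 - 0.8565 = 0.1435 bits per symbol

This means we can reliably transmit up to 0.1435 bits of information per channel use.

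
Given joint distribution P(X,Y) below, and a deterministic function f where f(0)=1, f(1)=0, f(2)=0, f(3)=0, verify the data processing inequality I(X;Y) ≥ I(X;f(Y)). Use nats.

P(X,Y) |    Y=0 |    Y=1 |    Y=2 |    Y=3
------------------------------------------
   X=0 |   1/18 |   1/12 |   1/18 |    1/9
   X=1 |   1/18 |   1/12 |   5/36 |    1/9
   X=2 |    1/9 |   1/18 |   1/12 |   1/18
I(X;Y) = 0.0413, I(X;f(Y)) = 0.0251, inequality holds: 0.0413 ≥ 0.0251

Data Processing Inequality: For any Markov chain X → Y → Z, we have I(X;Y) ≥ I(X;Z).

Here Z = f(Y) is a deterministic function of Y, forming X → Y → Z.

Original I(X;Y) = 0.0413 nats

After applying f:
P(X,Z) where Z=f(Y):
- P(X,Z=0) = P(X,Y=1) + P(X,Y=2) + P(X,Y=3)
- P(X,Z=1) = P(X,Y=0)

I(X;Z) = I(X;f(Y)) = 0.0251 nats

Verification: 0.0413 ≥ 0.0251 ✓

Information cannot be created by processing; the function f can only lose information about X.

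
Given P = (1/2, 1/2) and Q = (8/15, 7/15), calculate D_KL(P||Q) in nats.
0.0022 nats

KL divergence: D_KL(P||Q) = Σ p(x) log(p(x)/q(x))

Computing term by term:
  x=0: 1/2 × log_e[(1/2)/(8/15)] = 1/2 × -0.0645 = -0.0323
  x=1: 1/2 × log_e[(1/2)/(7/15)] = 1/2 × 0.0690 = 0.0345

D_KL(P||Q) = 0.0022 nats

Note: KL divergence is always non-negative and equals 0 iff P = Q.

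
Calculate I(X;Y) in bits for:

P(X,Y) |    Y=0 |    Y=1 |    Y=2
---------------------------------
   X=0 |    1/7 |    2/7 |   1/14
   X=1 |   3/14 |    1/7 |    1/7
0.0629 bits

Mutual information: I(X;Y) = H(X) + H(Y) - H(X,Y)

Marginals:
P(X) = (1/2, 1/2), H(X) = 1.0000 bits
P(Y) = (5/14, 3/7, 3/14), H(Y) = 1.5306 bits

Joint entropy: H(X,Y) = 2.4677 bits

I(X;Y) = 1.0000 + 1.5306 - 2.4677 = 0.0629 bits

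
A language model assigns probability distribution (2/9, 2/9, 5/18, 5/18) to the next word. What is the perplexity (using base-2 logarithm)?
3.9753

Perplexity is 2^H (or exp(H) for natural log).

First, H = -Σ p log p = 1.9911 bits
Perplexity = 2^1.9911 = 3.9753

Interpretation: The model's uncertainty is equivalent to choosing uniformly among 4.0 options.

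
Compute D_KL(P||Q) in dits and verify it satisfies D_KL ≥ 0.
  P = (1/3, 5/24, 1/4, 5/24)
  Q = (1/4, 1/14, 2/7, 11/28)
0.0666 dits

KL divergence satisfies the Gibbs inequality: D_KL(P||Q) ≥ 0 for all distributions P, Q.

D_KL(P||Q) = Σ p(x) log(p(x)/q(x))
Term by term:
  x=0: 1/3 × log_10[(1/3)/(1/4)] = 0.0416
  x=1: 5/24 × log_10[(5/24)/(1/14)] = 0.0969
  x=2: 1/4 × log_10[(1/4)/(2/7)] = -0.0145
  x=3: 5/24 × log_10[(5/24)/(11/28)] = -0.0574
D_KL(P||Q) = 0.0666 dits

D_KL(P||Q) = 0.0666 ≥ 0 ✓

This non-negativity is a fundamental property: relative entropy cannot be negative because it measures how different Q is from P.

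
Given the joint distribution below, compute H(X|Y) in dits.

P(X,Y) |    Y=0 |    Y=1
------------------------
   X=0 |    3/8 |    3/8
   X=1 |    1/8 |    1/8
0.2442 dits

Using the chain rule: H(X|Y) = H(X,Y) - H(Y)

First, compute H(X,Y) = 0.5452 dits

Marginal P(Y) = (1/2, 1/2)
H(Y) = 0.3010 dits

H(X|Y) = H(X,Y) - H(Y) = 0.5452 - 0.3010 = 0.2442 dits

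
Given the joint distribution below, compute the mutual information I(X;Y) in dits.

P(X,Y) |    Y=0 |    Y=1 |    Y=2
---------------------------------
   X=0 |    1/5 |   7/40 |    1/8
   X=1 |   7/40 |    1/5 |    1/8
0.0007 dits

Mutual information: I(X;Y) = H(X) + H(Y) - H(X,Y)

Marginals:
P(X) = (1/2, 1/2), H(X) = 0.3010 dits
P(Y) = (3/8, 3/8, 1/4), H(Y) = 0.4700 dits

Joint entropy: H(X,Y) = 0.7703 dits

I(X;Y) = 0.3010 + 0.4700 - 0.7703 = 0.0007 dits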